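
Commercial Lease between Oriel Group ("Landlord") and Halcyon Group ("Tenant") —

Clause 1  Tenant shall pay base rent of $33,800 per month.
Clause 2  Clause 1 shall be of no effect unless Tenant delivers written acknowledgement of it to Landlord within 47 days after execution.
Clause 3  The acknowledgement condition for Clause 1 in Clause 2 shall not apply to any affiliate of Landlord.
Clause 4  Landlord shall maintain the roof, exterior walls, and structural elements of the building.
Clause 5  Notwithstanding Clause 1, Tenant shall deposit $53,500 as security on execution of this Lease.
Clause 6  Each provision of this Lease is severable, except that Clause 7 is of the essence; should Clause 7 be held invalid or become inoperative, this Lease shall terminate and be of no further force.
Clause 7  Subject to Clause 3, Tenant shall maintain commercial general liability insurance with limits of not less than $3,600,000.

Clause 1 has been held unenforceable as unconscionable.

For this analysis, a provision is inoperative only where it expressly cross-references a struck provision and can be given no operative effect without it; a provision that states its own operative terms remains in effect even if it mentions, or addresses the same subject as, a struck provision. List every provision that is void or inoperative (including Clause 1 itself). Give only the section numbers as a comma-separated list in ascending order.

1, 2, 3

Clause 1 is struck. Clause 2 operates only by reference to Clause 1, so it falls with Clause 1. Clause 3 does nothing except set the carve-out from the acknowledgement condition for Clause 1 by reference to Clause 2; with Clause 2 gone it has no independent effect and is inoperative. Clause 5 mentions Clause 1 but its own obligation stands independently of Clause 1, so Clause 5 is not affected. Although Clause 7 refers to Clause 3, its operative terms do not depend on Clause 3, so it remains in effect. Clause 6 makes Clause 7 an essential term, but Clause 7 is unaffected, so the severability proviso in Clause 6 preserves the remaining provisions. The provisions still in force are Clause 4, Clause 5, Clause 6, and Clause 7.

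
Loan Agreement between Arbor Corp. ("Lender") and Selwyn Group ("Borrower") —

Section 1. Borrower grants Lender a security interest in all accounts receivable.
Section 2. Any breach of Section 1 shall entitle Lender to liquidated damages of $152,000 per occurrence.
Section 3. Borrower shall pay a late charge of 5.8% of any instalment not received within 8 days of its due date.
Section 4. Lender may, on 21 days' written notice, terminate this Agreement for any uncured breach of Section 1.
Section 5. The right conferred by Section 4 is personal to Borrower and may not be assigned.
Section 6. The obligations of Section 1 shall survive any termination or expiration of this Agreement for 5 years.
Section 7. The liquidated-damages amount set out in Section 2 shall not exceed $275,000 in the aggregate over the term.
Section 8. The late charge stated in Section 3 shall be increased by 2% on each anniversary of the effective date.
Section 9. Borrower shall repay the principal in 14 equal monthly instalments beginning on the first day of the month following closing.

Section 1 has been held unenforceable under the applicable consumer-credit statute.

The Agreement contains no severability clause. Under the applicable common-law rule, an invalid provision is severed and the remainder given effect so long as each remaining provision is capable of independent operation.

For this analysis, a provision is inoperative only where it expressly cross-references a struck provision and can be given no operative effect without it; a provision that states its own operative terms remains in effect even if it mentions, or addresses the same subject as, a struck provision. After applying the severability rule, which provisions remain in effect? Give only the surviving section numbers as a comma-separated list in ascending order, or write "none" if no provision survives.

Section 1 is struck. Section 2 operates only by reference to Section 1, so it falls with Section 1. Section 4 operates only by reference to Section 1, so it falls with Section 1. Section 6 has no operative effect of its own apart from Section 1 and is therefore inoperative. The only function of Section 5 is the non-assignment of Section 4, so it cannot stand once Section 4 is removed. Section 7 operates only by reference to Section 2, so it falls with Section 2. With no severability clause, the stated default rule severs what cannot stand and enforces each remaining provision that can operate on its own. The provisions still in force are Section 3, Section 8, and Section 9.

3, 8, 9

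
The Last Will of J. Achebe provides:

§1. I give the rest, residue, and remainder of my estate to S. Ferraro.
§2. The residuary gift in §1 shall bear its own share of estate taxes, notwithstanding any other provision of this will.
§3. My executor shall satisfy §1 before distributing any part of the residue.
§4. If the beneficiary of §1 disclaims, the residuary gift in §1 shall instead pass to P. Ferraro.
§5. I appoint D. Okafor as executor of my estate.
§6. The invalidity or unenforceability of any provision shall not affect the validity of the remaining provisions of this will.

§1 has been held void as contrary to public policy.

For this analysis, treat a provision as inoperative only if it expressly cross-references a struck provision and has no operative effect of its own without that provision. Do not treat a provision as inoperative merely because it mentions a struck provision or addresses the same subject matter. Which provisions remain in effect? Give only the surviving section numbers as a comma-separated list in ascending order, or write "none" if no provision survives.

5, 6

§1 is struck. The only function of §2 is the tax charge on §1, so it cannot stand once §1 is removed. §3 merely fixes the priority direction for §1; with §1 gone it has nothing to operate on and falls away. §4 operates only by reference to §1, so it falls with §1. Under the severability clause in §6, the remaining provisions continue in force. That leaves §5 and §6 in effect.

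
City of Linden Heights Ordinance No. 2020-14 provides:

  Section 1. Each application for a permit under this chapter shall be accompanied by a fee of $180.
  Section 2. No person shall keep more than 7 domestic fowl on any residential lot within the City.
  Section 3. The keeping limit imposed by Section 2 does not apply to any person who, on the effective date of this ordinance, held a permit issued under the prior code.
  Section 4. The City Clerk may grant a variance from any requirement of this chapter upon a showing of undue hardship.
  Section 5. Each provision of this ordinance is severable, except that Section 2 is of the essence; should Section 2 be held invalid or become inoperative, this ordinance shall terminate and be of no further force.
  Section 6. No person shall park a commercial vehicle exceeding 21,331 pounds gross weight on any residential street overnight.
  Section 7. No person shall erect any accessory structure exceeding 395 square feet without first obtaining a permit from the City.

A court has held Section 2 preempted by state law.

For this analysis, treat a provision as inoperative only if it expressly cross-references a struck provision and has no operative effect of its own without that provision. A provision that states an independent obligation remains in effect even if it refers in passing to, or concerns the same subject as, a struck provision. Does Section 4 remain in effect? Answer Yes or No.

No

Section 2 is struck. Section 3 operates only by reference to Section 2, so it falls with Section 2. Section 5 makes Section 2 an essential term, and Section 2 is the provision held invalid; under Section 5, the entire ordinance is therefore void. No provision of the ordinance survives. Section 4 is among the inoperative provisions, so the answer is no.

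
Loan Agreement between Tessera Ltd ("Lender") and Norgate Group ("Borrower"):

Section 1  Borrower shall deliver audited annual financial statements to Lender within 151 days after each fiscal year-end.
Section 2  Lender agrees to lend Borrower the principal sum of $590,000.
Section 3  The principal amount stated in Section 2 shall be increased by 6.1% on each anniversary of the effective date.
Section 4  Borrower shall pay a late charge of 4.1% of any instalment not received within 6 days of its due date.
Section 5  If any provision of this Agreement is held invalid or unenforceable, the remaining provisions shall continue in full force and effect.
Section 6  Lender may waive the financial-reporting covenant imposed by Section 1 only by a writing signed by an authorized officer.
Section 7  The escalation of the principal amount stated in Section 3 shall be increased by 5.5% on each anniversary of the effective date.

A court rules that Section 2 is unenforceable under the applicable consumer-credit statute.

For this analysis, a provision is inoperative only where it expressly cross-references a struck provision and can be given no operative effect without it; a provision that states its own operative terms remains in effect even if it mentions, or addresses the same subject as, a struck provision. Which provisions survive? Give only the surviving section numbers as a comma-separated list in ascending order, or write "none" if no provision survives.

1, 4, 5, 6

Section 2 is struck. Section 3 operates only by reference to Section 2, so it falls with Section 2. Section 7 operates only by reference to Section 3, so it falls with Section 3. Under the severability clause in Section 5, the remaining provisions continue in force. Section 1, Section 4, Section 5, and Section 6 remain in effect.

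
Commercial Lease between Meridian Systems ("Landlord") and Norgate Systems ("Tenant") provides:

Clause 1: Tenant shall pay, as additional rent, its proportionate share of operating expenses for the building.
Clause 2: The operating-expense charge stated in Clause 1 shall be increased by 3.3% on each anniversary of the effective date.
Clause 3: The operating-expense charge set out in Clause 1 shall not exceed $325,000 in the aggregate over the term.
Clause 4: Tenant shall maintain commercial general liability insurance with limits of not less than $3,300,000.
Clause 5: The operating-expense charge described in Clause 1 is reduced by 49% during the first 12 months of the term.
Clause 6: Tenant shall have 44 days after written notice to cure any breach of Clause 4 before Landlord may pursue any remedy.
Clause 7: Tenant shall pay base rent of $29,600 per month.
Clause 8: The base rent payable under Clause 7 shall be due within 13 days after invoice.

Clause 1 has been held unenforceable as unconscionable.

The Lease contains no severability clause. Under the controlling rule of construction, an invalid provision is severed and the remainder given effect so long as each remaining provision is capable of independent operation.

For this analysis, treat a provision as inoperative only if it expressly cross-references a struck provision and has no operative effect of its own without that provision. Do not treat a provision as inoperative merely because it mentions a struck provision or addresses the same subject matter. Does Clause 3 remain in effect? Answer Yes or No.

Clause 1 is struck. Clause 2 operates only by reference to Clause 1, so it falls with Clause 1. Clause 3 operates only by reference to Clause 1, so it falls with Clause 1. The whole of Clause 5 is the introductory reduction to the operating-expense charge, defined by reference to Clause 1, so Clause 5 cannot stand once Clause 1 is removed. Under the stated default rule, only provisions that cannot operate independently fall away; the rest are enforced. That leaves Clause 4, Clause 6, Clause 7, and Clause 8 in effect. Clause 3 is among the inoperative provisions, so the answer is no.

No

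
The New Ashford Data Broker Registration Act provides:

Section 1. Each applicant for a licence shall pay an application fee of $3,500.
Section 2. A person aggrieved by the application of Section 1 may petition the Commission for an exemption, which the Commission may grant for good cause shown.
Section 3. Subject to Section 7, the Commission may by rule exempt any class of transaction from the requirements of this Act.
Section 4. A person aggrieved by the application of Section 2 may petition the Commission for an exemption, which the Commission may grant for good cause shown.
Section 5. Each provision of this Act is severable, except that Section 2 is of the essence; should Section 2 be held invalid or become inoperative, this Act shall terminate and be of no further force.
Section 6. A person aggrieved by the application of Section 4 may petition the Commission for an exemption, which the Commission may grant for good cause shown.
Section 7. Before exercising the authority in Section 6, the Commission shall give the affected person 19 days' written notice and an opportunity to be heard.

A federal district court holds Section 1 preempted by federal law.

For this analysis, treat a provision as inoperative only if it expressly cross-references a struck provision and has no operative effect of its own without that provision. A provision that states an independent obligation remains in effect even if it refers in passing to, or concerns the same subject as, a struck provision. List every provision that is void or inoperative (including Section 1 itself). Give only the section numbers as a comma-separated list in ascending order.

Section 1 is struck. Section 2 has no operative effect of its own apart from Section 1 and is therefore inoperative. Section 4 has no operative effect of its own apart from Section 2 and is therefore inoperative. Section 6 merely fixes the exemption procedure for Section 4; with Section 4 gone it has nothing to operate on and falls away. The only function of Section 7 is the notice-and-hearing requirement for Section 6, so it cannot stand once Section 6 is removed. Section 5 makes Section 2 an essential term, and Section 2 has been rendered inoperative by the cascade; under Section 5, the entire Act is therefore void. No provision of the Act survives.

1, 2, 3, 4, 5, 6, 7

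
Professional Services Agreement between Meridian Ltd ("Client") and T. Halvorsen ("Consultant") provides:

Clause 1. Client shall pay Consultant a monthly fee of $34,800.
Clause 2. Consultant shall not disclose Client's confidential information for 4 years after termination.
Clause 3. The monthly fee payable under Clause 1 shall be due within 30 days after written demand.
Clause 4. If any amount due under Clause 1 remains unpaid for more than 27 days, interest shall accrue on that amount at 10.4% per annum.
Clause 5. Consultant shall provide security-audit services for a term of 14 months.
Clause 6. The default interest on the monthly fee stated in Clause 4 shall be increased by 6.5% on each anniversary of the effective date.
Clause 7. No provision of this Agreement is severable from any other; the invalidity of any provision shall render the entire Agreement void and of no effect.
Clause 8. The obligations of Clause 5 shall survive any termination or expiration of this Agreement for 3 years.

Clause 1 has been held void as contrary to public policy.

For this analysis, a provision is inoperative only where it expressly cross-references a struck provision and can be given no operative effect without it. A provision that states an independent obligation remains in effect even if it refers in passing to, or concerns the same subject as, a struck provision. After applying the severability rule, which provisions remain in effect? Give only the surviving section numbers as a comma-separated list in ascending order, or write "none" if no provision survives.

Clause 1 is struck. Clause 3 has no operative effect of its own apart from Clause 1 and is therefore inoperative. The whole of Clause 4 is the default interest on the monthly fee, defined by reference to Clause 1, so Clause 4 cannot stand once Clause 1 is removed. Clause 6 has no operative effect of its own apart from Clause 4 and is therefore inoperative. Clause 7 provides that the Agreement is not severable, so the invalidity of any one provision voids the entire Agreement. No provision of the Agreement survives.

none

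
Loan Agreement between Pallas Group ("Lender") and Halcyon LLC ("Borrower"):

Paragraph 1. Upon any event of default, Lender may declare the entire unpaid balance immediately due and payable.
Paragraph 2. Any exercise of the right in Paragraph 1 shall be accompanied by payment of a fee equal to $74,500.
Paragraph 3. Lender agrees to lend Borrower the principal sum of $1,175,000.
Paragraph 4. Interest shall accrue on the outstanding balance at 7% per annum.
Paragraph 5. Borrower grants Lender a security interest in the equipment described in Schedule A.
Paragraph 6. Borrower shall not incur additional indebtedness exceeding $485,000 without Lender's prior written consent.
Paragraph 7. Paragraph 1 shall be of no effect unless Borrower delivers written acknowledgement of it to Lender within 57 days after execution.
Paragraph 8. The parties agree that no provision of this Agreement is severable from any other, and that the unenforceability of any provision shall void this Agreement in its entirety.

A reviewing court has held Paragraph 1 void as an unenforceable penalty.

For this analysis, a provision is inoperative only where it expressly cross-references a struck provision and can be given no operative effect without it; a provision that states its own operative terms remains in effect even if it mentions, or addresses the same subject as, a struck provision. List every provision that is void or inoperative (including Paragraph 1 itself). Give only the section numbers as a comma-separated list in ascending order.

1, 2, 3, 4, 5, 6, 7, 8

Paragraph 1 is struck. Paragraph 2 has no operative effect of its own apart from Paragraph 1 and is therefore inoperative. The only function of Paragraph 7 is the acknowledgement condition for Paragraph 1, so it cannot stand once Paragraph 1 is removed. Paragraph 8 provides that the Agreement is not severable, so the invalidity of any one provision voids the entire Agreement. No provision of the Agreement survives.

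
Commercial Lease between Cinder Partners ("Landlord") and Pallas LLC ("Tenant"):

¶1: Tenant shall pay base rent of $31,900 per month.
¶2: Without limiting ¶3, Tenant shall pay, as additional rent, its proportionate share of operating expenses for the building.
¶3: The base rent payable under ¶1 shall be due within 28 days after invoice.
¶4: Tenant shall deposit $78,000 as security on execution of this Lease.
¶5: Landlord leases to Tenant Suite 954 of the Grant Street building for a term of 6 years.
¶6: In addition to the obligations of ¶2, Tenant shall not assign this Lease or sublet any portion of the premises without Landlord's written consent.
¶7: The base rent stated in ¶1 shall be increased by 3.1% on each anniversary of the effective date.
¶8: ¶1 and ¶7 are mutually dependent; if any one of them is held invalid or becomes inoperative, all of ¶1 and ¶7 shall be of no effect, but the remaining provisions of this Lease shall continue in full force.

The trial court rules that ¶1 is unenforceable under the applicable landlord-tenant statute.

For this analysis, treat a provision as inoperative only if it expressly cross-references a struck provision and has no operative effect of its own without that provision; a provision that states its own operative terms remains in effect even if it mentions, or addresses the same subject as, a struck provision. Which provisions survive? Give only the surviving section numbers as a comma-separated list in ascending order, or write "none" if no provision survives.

¶1 is struck. ¶3 operates only by reference to ¶1, so it falls with ¶1. ¶7 does nothing except set the escalation of the base rent by reference to ¶1; with ¶1 gone it has no independent effect and is inoperative. Although ¶2 refers to ¶3, its operative terms do not depend on ¶3, so it remains in effect. ¶8 declares ¶1 and ¶7 mutually dependent; since one of them has fallen, all of them are of no effect. The remainder continues in force under ¶8. The provisions still in force are ¶2, ¶4, ¶5, ¶6, and ¶8.

2, 4, 5, 6, 8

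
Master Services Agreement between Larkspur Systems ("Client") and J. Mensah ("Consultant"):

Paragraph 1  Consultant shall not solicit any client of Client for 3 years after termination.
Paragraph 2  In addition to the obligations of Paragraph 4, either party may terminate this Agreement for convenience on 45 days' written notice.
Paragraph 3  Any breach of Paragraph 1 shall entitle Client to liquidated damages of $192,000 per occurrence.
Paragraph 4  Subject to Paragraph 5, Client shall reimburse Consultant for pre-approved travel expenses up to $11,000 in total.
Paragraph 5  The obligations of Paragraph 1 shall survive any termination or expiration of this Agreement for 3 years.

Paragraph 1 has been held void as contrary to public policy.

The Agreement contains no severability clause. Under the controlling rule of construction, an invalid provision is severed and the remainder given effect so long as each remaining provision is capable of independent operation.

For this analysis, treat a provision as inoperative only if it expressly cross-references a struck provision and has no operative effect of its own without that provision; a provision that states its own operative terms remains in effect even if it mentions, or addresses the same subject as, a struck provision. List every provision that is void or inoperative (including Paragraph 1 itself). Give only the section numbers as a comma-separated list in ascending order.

Paragraph 1 is struck. The whole of Paragraph 3 is the liquidated-damages amount, defined by reference to Paragraph 1, so Paragraph 3 cannot stand once Paragraph 1 is removed. Paragraph 5 operates only by reference to Paragraph 1, so it falls with Paragraph 1. Paragraph 4 mentions Paragraph 5 but its own obligation stands independently of Paragraph 5, so Paragraph 4 is not affected. Under the stated default rule, only provisions that cannot operate independently fall away; the rest are enforced. The provisions still in force are Paragraph 2 and Paragraph 4.

1, 3, 5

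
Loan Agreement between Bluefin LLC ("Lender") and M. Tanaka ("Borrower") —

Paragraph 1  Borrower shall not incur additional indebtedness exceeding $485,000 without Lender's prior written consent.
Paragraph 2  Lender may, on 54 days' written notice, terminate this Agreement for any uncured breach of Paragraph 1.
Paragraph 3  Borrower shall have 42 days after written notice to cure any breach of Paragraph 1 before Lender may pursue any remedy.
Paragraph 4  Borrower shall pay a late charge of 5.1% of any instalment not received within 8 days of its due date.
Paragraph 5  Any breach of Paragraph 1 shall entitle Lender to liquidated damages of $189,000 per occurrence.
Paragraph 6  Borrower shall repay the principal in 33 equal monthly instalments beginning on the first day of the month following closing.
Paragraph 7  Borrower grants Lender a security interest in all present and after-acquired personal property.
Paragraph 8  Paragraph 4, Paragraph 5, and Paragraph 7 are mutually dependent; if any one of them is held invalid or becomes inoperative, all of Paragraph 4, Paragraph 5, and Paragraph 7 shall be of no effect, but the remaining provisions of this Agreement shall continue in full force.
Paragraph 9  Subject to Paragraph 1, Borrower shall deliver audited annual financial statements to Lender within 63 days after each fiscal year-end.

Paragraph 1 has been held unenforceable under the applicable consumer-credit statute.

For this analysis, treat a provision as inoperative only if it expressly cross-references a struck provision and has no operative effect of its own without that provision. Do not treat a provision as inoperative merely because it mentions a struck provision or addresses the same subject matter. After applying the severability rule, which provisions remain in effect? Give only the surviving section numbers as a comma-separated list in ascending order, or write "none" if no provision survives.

6, 8, 9

Paragraph 1 is struck. Paragraph 2 has no operative effect of its own apart from Paragraph 1 and is therefore inoperative. Paragraph 3 has no operative effect of its own apart from Paragraph 1 and is therefore inoperative. Paragraph 5 has no operative effect of its own apart from Paragraph 1 and is therefore inoperative. Paragraph 9 mentions Paragraph 1 but its own obligation stands independently of Paragraph 1, so Paragraph 9 is not affected. Paragraph 8 declares Paragraph 4, Paragraph 5, and Paragraph 7 mutually dependent; since one of them has fallen, all of them are of no effect. That brings down Paragraph 4 and Paragraph 7 as well. The remainder continues in force under Paragraph 8. Paragraph 6, Paragraph 8, and Paragraph 9 remain in effect.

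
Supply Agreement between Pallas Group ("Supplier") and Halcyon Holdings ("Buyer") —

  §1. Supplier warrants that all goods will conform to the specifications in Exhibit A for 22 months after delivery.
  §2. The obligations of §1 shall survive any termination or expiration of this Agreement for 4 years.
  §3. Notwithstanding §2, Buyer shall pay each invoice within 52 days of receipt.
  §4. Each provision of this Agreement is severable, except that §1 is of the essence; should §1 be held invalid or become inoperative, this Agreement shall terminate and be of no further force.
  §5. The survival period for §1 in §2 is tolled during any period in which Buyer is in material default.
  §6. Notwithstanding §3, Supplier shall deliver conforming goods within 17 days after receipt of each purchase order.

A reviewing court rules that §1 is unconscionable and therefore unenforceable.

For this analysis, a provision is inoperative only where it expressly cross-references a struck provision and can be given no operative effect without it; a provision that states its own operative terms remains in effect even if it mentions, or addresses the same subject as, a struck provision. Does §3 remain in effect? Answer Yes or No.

No

§1 is struck. §2 merely fixes the survival period for §1; with §1 gone it has nothing to operate on and falls away. The whole of §5 is the tolling of the survival period for §1, defined by reference to §2, so §5 cannot stand once §2 is removed. §4 makes §1 an essential term, and §1 is the provision held invalid; under §4, the entire Agreement is therefore void. No provision of the Agreement survives. §3 is among the inoperative provisions, so the answer is no.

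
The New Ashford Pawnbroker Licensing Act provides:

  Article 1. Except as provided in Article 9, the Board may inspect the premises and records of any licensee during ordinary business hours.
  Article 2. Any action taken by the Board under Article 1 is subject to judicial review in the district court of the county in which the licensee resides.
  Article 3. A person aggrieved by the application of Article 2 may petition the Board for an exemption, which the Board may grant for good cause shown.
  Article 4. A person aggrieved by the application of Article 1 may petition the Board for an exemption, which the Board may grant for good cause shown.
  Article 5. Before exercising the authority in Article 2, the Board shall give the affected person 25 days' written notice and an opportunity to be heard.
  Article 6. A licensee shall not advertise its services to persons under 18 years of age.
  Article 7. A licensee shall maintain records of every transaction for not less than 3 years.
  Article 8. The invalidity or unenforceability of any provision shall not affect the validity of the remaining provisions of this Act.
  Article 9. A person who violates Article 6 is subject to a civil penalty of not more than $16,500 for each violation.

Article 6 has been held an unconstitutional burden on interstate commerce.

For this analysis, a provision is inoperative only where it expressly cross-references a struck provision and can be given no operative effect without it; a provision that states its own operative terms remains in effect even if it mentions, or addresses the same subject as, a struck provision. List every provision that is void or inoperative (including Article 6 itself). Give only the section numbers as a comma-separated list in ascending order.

6, 9

Article 6 is struck. Article 9 merely fixes the civil penalty for violating Article 6; with Article 6 gone it has nothing to operate on and falls away. Although Article 1 refers to Article 9, its operative terms do not depend on Article 9, so it remains in effect. Under the severability clause in Article 8, the remaining provisions continue in force. That leaves Article 1, Article 2, Article 3, Article 4, Article 5, Article 7, and Article 8 in effect.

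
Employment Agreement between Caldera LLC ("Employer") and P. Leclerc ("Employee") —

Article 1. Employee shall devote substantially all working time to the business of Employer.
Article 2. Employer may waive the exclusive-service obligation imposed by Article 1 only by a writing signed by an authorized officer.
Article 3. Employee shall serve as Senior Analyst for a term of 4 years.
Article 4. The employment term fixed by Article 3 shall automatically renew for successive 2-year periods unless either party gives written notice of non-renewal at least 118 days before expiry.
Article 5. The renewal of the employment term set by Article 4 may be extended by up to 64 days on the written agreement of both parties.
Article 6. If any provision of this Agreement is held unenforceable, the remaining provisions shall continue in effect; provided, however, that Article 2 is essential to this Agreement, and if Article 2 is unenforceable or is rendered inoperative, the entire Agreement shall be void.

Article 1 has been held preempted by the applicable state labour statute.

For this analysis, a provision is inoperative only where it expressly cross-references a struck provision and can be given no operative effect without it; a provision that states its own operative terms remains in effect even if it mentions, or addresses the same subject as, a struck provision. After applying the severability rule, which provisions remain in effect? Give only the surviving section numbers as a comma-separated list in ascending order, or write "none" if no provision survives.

none

Article 1 is struck. Article 2 merely fixes the waiver condition for Article 1; with Article 1 gone it has nothing to operate on and falls away. Article 6 makes Article 2 an essential term, and Article 2 has been rendered inoperative by the cascade; under Article 6, the entire Agreement is therefore void. No provision of the Agreement survives.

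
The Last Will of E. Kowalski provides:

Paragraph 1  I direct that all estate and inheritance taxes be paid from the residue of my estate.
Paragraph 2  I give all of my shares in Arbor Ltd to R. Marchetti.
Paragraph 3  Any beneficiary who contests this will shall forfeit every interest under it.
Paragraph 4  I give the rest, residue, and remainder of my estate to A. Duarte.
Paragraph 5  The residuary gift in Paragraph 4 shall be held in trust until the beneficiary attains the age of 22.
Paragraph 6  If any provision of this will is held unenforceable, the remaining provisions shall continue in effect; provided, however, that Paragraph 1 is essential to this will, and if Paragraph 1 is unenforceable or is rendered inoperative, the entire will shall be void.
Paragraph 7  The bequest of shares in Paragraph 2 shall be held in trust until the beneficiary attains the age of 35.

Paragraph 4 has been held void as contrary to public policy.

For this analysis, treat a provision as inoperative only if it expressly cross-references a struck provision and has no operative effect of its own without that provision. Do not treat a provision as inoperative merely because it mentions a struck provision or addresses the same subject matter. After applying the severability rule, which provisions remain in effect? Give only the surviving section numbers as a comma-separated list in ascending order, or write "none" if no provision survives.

1, 2, 3, 6, 7

Paragraph 4 is struck. Paragraph 5 merely fixes the trust for Paragraph 4; with Paragraph 4 gone it has nothing to operate on and falls away. Paragraph 6 makes Paragraph 1 an essential term, but Paragraph 1 is unaffected, so the severability proviso in Paragraph 6 preserves the remaining provisions. Paragraph 1, Paragraph 2, Paragraph 3, Paragraph 6, and Paragraph 7 remain in effect.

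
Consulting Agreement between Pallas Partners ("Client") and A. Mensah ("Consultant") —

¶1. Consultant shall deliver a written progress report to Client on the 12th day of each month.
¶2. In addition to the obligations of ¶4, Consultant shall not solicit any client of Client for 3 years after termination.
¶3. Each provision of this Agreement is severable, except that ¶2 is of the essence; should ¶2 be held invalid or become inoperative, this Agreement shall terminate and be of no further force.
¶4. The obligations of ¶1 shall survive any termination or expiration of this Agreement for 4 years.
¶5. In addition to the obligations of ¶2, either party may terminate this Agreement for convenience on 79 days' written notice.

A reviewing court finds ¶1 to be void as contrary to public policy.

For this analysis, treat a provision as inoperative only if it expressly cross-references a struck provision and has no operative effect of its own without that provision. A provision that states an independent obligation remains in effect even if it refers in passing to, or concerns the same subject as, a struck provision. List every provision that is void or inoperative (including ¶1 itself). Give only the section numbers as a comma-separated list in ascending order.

¶1 is struck. ¶4 operates only by reference to ¶1, so it falls with ¶1. Although ¶2 refers to ¶4, its operative terms do not depend on ¶4, so it remains in effect. ¶3 makes ¶2 an essential term, but ¶2 is unaffected, so the severability proviso in ¶3 preserves the remaining provisions. That leaves ¶2, ¶3, and ¶5 in effect.

1, 4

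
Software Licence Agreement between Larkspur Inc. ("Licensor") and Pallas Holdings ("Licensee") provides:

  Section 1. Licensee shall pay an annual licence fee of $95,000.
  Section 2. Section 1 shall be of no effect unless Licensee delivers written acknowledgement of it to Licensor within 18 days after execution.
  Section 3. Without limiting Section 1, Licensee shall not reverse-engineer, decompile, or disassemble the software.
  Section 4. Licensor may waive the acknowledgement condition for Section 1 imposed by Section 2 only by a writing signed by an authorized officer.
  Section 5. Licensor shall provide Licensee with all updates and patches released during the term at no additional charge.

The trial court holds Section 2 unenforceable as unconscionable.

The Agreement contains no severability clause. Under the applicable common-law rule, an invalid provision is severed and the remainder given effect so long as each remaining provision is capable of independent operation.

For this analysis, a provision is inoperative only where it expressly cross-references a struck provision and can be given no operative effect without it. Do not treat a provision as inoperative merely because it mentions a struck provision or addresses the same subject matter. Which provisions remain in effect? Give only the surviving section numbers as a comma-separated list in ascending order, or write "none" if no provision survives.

Section 2 is struck. Section 4 has no operative effect of its own apart from Section 2 and is therefore inoperative. Under the stated default rule, only provisions that cannot operate independently fall away; the rest are enforced. The provisions still in force are Section 1, Section 3, and Section 5.

1, 3, 5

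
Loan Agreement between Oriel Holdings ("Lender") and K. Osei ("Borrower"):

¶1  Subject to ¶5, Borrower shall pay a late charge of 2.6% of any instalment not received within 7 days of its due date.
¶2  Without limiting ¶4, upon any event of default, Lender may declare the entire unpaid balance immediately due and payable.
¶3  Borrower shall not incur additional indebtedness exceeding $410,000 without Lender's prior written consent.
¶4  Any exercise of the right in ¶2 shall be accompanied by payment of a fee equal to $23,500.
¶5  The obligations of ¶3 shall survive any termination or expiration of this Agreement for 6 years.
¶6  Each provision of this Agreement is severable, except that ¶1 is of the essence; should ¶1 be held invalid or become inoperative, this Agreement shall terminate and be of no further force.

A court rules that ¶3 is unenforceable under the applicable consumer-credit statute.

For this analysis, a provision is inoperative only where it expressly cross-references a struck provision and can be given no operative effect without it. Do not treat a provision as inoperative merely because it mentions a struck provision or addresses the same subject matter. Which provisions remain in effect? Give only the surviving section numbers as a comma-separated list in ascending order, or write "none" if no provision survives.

¶3 is struck. ¶5 operates only by reference to ¶3, so it falls with ¶3. Although ¶1 refers to ¶5, its operative terms do not depend on ¶5, so it remains in effect. ¶6 makes ¶1 an essential term, but ¶1 is unaffected, so the severability proviso in ¶6 preserves the remaining provisions. That leaves ¶1, ¶2, ¶4, and ¶6 in effect.

1, 2, 4, 6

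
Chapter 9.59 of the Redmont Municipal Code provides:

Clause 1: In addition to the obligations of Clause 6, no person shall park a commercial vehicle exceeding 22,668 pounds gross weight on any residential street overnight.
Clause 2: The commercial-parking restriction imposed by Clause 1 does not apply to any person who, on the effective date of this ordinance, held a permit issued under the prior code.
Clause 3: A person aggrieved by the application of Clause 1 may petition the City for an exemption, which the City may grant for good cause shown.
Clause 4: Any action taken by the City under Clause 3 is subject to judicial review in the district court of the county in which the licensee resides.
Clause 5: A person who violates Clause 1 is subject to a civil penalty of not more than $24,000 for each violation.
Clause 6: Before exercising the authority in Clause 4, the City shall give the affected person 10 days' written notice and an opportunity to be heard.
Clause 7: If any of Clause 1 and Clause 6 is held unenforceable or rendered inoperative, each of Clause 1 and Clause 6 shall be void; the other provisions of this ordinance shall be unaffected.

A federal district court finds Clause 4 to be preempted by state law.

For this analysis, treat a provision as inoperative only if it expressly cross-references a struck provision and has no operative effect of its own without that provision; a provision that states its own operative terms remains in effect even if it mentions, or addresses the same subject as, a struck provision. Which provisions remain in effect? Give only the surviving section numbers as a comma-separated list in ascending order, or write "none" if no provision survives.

7

Clause 4 is struck. The only function of Clause 6 is the notice-and-hearing requirement for Clause 4, so it cannot stand once Clause 4 is removed. Clause 7 declares Clause 1 and Clause 6 mutually dependent; since one of them has fallen, all of them are of no effect. That brings down Clause 1 as well. Clause 2, Clause 3, and Clause 5 in turn depend solely on a provision now struck and likewise fall. The remainder continues in force under Clause 7. Only Clause 7 remains in effect.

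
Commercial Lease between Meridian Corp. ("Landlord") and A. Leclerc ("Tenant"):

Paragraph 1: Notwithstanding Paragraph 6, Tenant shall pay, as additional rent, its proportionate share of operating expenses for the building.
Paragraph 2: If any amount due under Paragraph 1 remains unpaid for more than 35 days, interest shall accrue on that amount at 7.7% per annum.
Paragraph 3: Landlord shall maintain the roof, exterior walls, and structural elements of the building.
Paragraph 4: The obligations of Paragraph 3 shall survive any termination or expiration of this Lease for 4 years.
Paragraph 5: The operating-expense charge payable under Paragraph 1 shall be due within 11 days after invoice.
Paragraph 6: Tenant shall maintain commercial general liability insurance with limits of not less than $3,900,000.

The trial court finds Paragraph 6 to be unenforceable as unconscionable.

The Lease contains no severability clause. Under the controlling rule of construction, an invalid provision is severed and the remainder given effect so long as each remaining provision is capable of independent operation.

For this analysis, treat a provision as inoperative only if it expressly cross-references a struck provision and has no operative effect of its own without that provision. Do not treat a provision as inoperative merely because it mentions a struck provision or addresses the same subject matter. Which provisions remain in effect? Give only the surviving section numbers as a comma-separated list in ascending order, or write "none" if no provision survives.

1, 2, 3, 4, 5

Paragraph 6 is struck. Although Paragraph 1 refers to Paragraph 6, its operative terms do not depend on Paragraph 6, so it remains in effect. Nothing else in the Lease is defined by reference to Paragraph 6. With no severability clause, the stated default rule severs what cannot stand and enforces each remaining provision that can operate on its own. That leaves Paragraph 1, Paragraph 2, Paragraph 3, Paragraph 4, and Paragraph 5 in effect.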